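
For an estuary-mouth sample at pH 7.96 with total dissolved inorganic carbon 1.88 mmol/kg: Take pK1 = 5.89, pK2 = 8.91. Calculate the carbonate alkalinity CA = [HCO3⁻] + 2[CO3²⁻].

CA = [HCO3⁻] + 2[CO3²⁻] = (α₁ + 2α₂)·DIC
At pH 7.96: [H⁺]/K1 = 10^-2.07 = 0.0085114, K2/[H⁺] = 10^-0.95 = 0.11220
α₁ = 1/(1 + 0.0085114 + 0.11220) = 1/1.1207 = 0.8923; α₂ = α₁·K2/[H⁺] = 0.1001
α₁ + 2α₂ = 1.0925
CA = 1.0925 × 1.88 = 2.05 mmol/kg

CA = 2.05 mmol/kg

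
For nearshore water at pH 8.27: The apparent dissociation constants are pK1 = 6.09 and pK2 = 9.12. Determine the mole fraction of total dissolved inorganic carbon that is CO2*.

α₀ = 1 / (1 + K1/[H⁺] + K1K2/[H⁺]²) = 1 / (1 + 10^+2.18 + 10^+1.33)
   = 1 / (1 + 151.36 + 21.380) = 1/173.74 = 0.005756

α₀ = 0.00576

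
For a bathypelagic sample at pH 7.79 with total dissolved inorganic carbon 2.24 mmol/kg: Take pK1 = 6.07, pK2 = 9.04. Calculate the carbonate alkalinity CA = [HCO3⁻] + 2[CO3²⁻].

CA = 2.32 mmol/kg

CA = [HCO3⁻] + 2[CO3²⁻] = (α₁ + 2α₂)·DIC
At pH 7.79: [H⁺]/K1 = 10^-1.72 = 0.019055, K2/[H⁺] = 10^-1.25 = 0.056234
α₁ = 1/(1 + 0.019055 + 0.056234) = 1/1.0753 = 0.9300; α₂ = α₁·K2/[H⁺] = 0.05230
α₁ + 2α₂ = 1.0346
CA = 1.0346 × 2.24 = 2.32 mmol/kg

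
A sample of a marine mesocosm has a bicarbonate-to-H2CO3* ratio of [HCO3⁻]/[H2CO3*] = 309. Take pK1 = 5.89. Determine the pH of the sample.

pH = 8.38

From K1 = [H⁺][HCO3⁻]/[H2CO3*]:  pH = pK1 + log₁₀([HCO3⁻]/[H2CO3*])
log₁₀(309) = +2.490
pH = 5.89 + (+2.490) = 8.38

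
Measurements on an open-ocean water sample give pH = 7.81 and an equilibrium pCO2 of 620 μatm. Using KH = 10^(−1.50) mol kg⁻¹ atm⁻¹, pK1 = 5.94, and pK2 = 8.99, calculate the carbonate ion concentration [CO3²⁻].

[CO2*] = KH · pCO2 = 10^(−1.50) × 620×10^-6 = 1.961×10^-5 mol/kg
α₀ = 1/(1 + K1/[H⁺] + K1K2/[H⁺]²) = 1/(1 + 10^+1.87 + 10^+0.69) = 0.01250
DIC = [CO2*]/α₀ = 1.961×10^-5 / 0.01250 = 1.569 mmol/kg
[CO3²⁻] = α₂·DIC; α₂ = 0.06120, so [CO3²⁻] = 0.06120 × 1.569 = 0.0960 mmol/kg

[CO3²⁻] = 0.0960 mmol/kg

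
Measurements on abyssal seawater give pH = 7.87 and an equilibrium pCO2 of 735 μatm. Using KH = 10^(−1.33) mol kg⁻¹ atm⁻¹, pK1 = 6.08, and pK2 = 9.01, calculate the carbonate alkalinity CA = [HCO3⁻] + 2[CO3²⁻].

[CO2*] = KH · pCO2 = 10^(−1.33) × 735×10^-6 = 3.438×10^-5 mol/kg
α₀ = 1/(1 + K1/[H⁺] + K1K2/[H⁺]²) = 1/(1 + 10^+1.79 + 10^+0.65) = 0.01490
DIC = [CO2*]/α₀ = 3.438×10^-5 / 0.01490 = 2.308 mmol/kg
CA = (α₁ + 2α₂)·DIC = (0.9186 + 2×0.06654) × 2.308 = 2.43 mmol/kg

CA = 2.43 mmol/kg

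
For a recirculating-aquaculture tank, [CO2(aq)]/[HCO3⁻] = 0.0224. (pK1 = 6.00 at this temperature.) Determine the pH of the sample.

From K1 = [H⁺][HCO3⁻]/[CO2(aq)]:  pH = pK1 − log₁₀([CO2(aq)]/[HCO3⁻])
log₁₀(0.0224) = -1.650
pH = 6.00 − (-1.650) = 7.65

pH = 7.65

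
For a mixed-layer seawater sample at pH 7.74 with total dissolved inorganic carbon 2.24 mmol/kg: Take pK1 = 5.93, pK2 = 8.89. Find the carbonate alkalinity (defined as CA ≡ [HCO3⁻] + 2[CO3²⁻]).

CA = 2.35 mmol/kg

CA = [HCO3⁻] + 2[CO3²⁻] = (α₁ + 2α₂)·DIC
At pH 7.74: [H⁺]/K1 = 10^-1.81 = 0.015488, K2/[H⁺] = 10^-1.15 = 0.070795
α₁ = 1/(1 + 0.015488 + 0.070795) = 1/1.0863 = 0.9206; α₂ = α₁·K2/[H⁺] = 0.06517
α₁ + 2α₂ = 1.0509
CA = 1.0509 × 2.24 = 2.35 mmol/kg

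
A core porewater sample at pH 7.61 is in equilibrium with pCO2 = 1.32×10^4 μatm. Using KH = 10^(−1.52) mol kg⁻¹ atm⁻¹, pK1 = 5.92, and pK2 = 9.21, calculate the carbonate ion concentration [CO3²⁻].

[CO3²⁻] = 0.490 mmol/kg

[CO2*] = KH · pCO2 = 10^(−1.52) × 1.32×10^4×10^-6 = 3.986×10^-4 mol/kg
α₀ = 1/(1 + K1/[H⁺] + K1K2/[H⁺]²) = 1/(1 + 10^+1.69 + 10^+0.09) = 0.01953
DIC = [CO2*]/α₀ = 3.986×10^-4 / 0.01953 = 20.41 mmol/kg
[CO3²⁻] = α₂·DIC; α₂ = 0.02402, so [CO3²⁻] = 0.02402 × 20.41 = 0.490 mmol/kg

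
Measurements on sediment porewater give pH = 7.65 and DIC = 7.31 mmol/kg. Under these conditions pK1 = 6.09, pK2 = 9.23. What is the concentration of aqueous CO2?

α₀ = 1 / (1 + K1/[H⁺] + K1K2/[H⁺]²) = 1 / (1 + 10^+1.56 + 10^-0.02)
   = 1 / (1 + 36.308 + 0.95499) = 1/38.263 = 0.02614
[CO2*] = α₀ × DIC = 0.02614 × 7.31 = 0.191 mmol/kg

[CO2*] = 0.191 mmol/kg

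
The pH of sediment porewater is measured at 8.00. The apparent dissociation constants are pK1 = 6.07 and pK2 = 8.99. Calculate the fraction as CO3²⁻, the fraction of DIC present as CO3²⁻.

α₂ = 0.0919

α₂ = 1 / (1 + [H⁺]/K2 + [H⁺]²/(K1K2)) = 1 / (1 + 10^+0.99 + 10^-0.94)
   = 1 / (1 + 9.7724 + 0.11482) = 1/10.887 = 0.09185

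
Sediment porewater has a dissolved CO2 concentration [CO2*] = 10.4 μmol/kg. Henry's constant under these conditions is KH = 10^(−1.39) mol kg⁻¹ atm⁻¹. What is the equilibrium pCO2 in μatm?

pCO2 = 255 μatm

KH = 10^(−1.39) = 4.074×10^-2 mol kg⁻¹ atm⁻¹
pCO2 = [CO2*]/KH = 10.4×10^-6 / 4.074×10^-2 = 2.55×10^-4 atm = 255 μatm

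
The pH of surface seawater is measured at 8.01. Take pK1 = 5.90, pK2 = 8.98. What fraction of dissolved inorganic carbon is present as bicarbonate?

α₁ = 0.897

α₁ = 1 / (1 + [H⁺]/K1 + K2/[H⁺]) = 1 / (1 + 10^-2.11 + 10^-0.97)
   = 1 / (1 + 0.0077625 + 0.10715) = 1/1.1149 = 0.8969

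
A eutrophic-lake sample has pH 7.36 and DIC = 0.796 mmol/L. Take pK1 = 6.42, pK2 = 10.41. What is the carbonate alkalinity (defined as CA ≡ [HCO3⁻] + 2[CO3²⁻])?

CA = [HCO3⁻] + 2[CO3²⁻] = (α₁ + 2α₂)·DIC
At pH 7.36: [H⁺]/K1 = 10^-0.94 = 0.11482, K2/[H⁺] = 10^-3.05 = 0.00089125
α₁ = 1/(1 + 0.11482 + 0.00089125) = 1/1.1157 = 0.8963; α₂ = α₁·K2/[H⁺] = 0.0007988
α₁ + 2α₂ = 0.8979
CA = 0.8979 × 0.796 = 0.715 mmol/L

CA = 0.715 mmol/L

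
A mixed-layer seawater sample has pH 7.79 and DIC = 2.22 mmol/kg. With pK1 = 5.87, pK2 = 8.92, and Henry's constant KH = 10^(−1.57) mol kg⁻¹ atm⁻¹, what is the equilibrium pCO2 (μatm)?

pCO2 = 913 μatm

α₀ = 1 / (1 + K1/[H⁺] + K1K2/[H⁺]²) = 1 / (1 + 10^+1.92 + 10^+0.79)
   = 1 / (1 + 83.176 + 6.1660) = 1/90.342 = 0.01107
[CO2*] = α₀ × DIC = 0.01107 × 2.22 = 0.02457 mmol/kg
pCO2 = [CO2*]/KH = 2.457×10^-5 / 2.692×10^-2 = 913 μatm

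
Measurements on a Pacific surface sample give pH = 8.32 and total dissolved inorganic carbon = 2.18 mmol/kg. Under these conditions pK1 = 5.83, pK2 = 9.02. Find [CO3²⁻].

[CO3²⁻] = 0.362 mmol/kg

α₂ = 1 / (1 + [H⁺]/K2 + [H⁺]²/(K1K2)) = 1 / (1 + 10^+0.70 + 10^-1.79)
   = 1 / (1 + 5.0119 + 0.016218) = 1/6.0281 = 0.1659
[CO3²⁻] = α₂ × DIC = 0.1659 × 2.18 = 0.362 mmol/kg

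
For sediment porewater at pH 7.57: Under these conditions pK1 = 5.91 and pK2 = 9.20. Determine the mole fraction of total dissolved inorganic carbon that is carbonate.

α₂ = 0.0224

α₂ = 1 / (1 + [H⁺]/K2 + [H⁺]²/(K1K2)) = 1 / (1 + 10^+1.63 + 10^-0.03)
   = 1 / (1 + 42.658 + 0.93325) = 1/44.591 = 0.02243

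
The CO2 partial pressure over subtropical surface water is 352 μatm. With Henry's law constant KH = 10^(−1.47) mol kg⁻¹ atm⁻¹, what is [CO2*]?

[CO2*] = 11.9 μmol/kg

KH = 10^(−1.47) = 3.388×10^-2 mol kg⁻¹ atm⁻¹
[CO2*] = KH · pCO2 = 3.388×10^-2 × 352×10^-6 atm = 1.19×10^-5 mol/kg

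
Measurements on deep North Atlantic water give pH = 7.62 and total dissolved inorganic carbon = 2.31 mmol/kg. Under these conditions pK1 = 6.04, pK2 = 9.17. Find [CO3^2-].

[CO3²⁻] = 0.0617 mmol/kg

α₂ = 1 / (1 + [H⁺]/K2 + [H⁺]²/(K1K2)) = 1 / (1 + 10^+1.55 + 10^-0.03)
   = 1 / (1 + 35.481 + 0.93325) = 1/37.415 = 0.02673
[CO3²⁻] = α₂ × DIC = 0.02673 × 2.31 = 0.0617 mmol/kg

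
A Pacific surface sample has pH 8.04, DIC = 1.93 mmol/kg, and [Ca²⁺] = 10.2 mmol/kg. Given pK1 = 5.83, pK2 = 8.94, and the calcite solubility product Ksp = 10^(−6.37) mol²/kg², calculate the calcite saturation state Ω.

α₂ = 1 / (1 + [H⁺]/K2 + [H⁺]²/(K1K2)) = 1 / (1 + 10^+0.90 + 10^-1.31)
   = 1 / (1 + 7.9433 + 0.048978) = 1/8.9923 = 0.1112
[CO3²⁻] = α₂ × DIC = 0.1112 × 1.93 = 0.2146 mmol/kg
Ksp = 10^(−6.37) = 4.266×10^-7
Ω = [Ca²⁺][CO3²⁻]/Ksp = (10.2×10^-3)(2.146×10^-4) / 4.266×10^-7 = 5.13

Ω = 5.13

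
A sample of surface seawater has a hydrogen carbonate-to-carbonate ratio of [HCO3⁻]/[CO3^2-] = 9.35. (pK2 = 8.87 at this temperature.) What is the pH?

From K2 = [H⁺][CO3^2-]/[HCO3⁻]:  pH = pK2 − log₁₀([HCO3⁻]/[CO3^2-])
log₁₀(9.35) = +0.971
pH = 8.87 − (+0.971) = 7.90

pH = 7.90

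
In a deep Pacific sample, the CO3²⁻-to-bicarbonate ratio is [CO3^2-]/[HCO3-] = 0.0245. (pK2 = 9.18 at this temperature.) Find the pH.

From K2 = [H⁺][CO3^2-]/[HCO3-]:  pH = pK2 + log₁₀([CO3^2-]/[HCO3-])
log₁₀(0.0245) = -1.611
pH = 9.18 + (-1.611) = 7.57

pH = 7.57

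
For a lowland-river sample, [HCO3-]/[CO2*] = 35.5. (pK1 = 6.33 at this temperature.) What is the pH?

From K1 = [H⁺][HCO3-]/[CO2*]:  pH = pK1 + log₁₀([HCO3-]/[CO2*])
log₁₀(35.5) = +1.550
pH = 6.33 + (+1.550) = 7.88

pH = 7.88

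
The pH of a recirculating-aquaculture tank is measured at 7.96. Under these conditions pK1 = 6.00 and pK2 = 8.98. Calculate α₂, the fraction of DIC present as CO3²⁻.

α₂ = 0.0863

α₂ = 1 / (1 + [H⁺]/K2 + [H⁺]²/(K1K2)) = 1 / (1 + 10^+1.02 + 10^-0.94)
   = 1 / (1 + 10.471 + 0.11482) = 1/11.586 = 0.08631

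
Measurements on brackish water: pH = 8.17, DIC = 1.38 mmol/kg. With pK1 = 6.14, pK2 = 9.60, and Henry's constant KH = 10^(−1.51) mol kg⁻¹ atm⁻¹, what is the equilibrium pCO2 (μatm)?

α₀ = 1 / (1 + K1/[H⁺] + K1K2/[H⁺]²) = 1 / (1 + 10^+2.03 + 10^+0.60)
   = 1 / (1 + 107.15 + 3.9811) = 1/112.13 = 0.008918
[CO2*] = α₀ × DIC = 0.008918 × 1.38 = 0.01231 mmol/kg = 12.31 μmol/kg
pCO2 = [CO2*]/KH = 1.231×10^-5 / 3.090×10^-2 = 398 μatm

pCO2 = 398 μatm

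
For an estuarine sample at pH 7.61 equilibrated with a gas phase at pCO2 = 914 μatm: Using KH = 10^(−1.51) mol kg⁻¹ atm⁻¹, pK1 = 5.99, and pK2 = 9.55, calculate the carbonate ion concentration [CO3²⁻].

[CO3²⁻] = 13.5 μmol/kg

[CO2*] = KH · pCO2 = 10^(−1.51) × 914×10^-6 = 2.825×10^-5 mol/kg
α₀ = 1/(1 + K1/[H⁺] + K1K2/[H⁺]²) = 1/(1 + 10^+1.62 + 10^-0.32) = 0.02317
DIC = [CO2*]/α₀ = 2.825×10^-5 / 0.02317 = 1.219 mmol/kg
[CO3²⁻] = α₂·DIC; α₂ = 0.01109, so [CO3²⁻] = 0.01109 × 1.219 = 0.0135 mmol/kg = 13.5 μmol/kg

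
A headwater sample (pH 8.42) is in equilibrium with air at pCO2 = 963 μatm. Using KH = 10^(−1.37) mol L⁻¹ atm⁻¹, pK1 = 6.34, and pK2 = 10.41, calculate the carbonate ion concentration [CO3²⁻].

[CO3²⁻] = 0.0505 mmol/L

[CO2*] = KH · pCO2 = 10^(−1.37) × 963×10^-6 = 4.108×10^-5 mol/L
α₀ = 1/(1 + K1/[H⁺] + K1K2/[H⁺]²) = 1/(1 + 10^+2.08 + 10^+0.09) = 0.008166
DIC = [CO2*]/α₀ = 4.108×10^-5 / 0.008166 = 5.030 mmol/L
[CO3²⁻] = α₂·DIC; α₂ = 0.01005, so [CO3²⁻] = 0.01005 × 5.030 = 0.0505 mmol/L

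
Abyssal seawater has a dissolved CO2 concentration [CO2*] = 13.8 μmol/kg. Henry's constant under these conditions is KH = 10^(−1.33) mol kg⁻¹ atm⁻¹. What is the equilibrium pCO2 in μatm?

pCO2 = 295 μatm

KH = 10^(−1.33) = 4.677×10^-2 mol kg⁻¹ atm⁻¹
pCO2 = [CO2*]/KH = 13.8×10^-6 / 4.677×10^-2 = 2.95×10^-4 atm = 295 μatm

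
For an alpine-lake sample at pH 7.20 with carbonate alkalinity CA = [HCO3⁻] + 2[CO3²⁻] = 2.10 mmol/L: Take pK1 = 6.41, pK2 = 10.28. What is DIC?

DIC = 2.44 mmol/L

CA = [HCO3⁻] + 2[CO3²⁻] = (α₁ + 2α₂)·DIC
At pH 7.20: [H⁺]/K1 = 10^-0.79 = 0.16218, K2/[H⁺] = 10^-3.08 = 0.00083176
α₁ = 1/(1 + 0.16218 + 0.00083176) = 1/1.1630 = 0.8598; α₂ = α₁·K2/[H⁺] = 0.0007152
α₁ + 2α₂ = 0.8613
DIC = CA / (α₁ + 2α₂) = 2.10 / 0.8613 = 2.44 mmol/L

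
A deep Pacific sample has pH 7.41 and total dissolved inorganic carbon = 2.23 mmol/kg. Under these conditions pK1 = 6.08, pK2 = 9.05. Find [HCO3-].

[HCO3⁻] = 2.08 mmol/kg

α₁ = 1 / (1 + [H⁺]/K1 + K2/[H⁺]) = 1 / (1 + 10^-1.33 + 10^-1.64)
   = 1 / (1 + 0.046774 + 0.022909) = 1/1.0697 = 0.9349
[HCO3⁻] = α₁ × DIC = 0.9349 × 2.23 = 2.08 mmol/kg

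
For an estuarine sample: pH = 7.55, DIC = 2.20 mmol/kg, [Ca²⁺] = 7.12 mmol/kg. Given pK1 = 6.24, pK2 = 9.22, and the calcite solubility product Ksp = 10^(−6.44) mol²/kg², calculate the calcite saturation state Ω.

α₂ = 1 / (1 + [H⁺]/K2 + [H⁺]²/(K1K2)) = 1 / (1 + 10^+1.67 + 10^+0.36)
   = 1 / (1 + 46.774 + 2.2909) = 1/50.064 = 0.01997
[CO3²⁻] = α₂ × DIC = 0.01997 × 2.20 = 0.04394 mmol/kg
Ksp = 10^(−6.44) = 3.631×10^-7
Ω = [Ca²⁺][CO3²⁻]/Ksp = (7.12×10^-3)(4.394×10^-5) / 3.631×10^-7 = 0.862

Ω = 0.862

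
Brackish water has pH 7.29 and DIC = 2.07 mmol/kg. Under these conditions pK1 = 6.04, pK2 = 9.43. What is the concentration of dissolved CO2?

α₀ = 1 / (1 + K1/[H⁺] + K1K2/[H⁺]²) = 1 / (1 + 10^+1.25 + 10^-0.89)
   = 1 / (1 + 17.783 + 0.12882) = 1/18.912 = 0.05288
[CO2*] = α₀ × DIC = 0.05288 × 2.07 = 0.109 mmol/kg

[CO2*] = 0.109 mmol/kg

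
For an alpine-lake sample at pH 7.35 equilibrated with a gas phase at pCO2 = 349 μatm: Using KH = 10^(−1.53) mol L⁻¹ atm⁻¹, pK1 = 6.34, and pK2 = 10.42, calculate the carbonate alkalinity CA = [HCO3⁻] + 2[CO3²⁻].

[CO2*] = KH · pCO2 = 10^(−1.53) × 349×10^-6 = 1.030×10^-5 mol/L
α₀ = 1/(1 + K1/[H⁺] + K1K2/[H⁺]²) = 1/(1 + 10^+1.01 + 10^-2.06) = 0.08895
DIC = [CO2*]/α₀ = 1.030×10^-5 / 0.08895 = 0.1158 mmol/L
CA = (α₁ + 2α₂)·DIC = (0.9103 + 2×0.0007748) × 0.1158 = 0.106 mmol/L

CA = 0.106 mmol/L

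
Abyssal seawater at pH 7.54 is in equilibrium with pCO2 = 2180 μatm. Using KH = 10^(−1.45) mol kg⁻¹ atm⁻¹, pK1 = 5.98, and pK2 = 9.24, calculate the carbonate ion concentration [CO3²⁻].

[CO3²⁻] = 0.0560 mmol/kg

[CO2*] = KH · pCO2 = 10^(−1.45) × 2180×10^-6 = 7.735×10^-5 mol/kg
α₀ = 1/(1 + K1/[H⁺] + K1K2/[H⁺]²) = 1/(1 + 10^+1.56 + 10^-0.14) = 0.02629
DIC = [CO2*]/α₀ = 7.735×10^-5 / 0.02629 = 2.942 mmol/kg
[CO3²⁻] = α₂·DIC; α₂ = 0.01905, so [CO3²⁻] = 0.01905 × 2.942 = 0.0560 mmol/kg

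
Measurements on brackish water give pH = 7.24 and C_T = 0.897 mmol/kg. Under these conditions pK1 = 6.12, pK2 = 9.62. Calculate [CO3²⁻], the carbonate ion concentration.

[CO3²⁻] = 3.46 μmol/kg

α₂ = 1 / (1 + [H⁺]/K2 + [H⁺]²/(K1K2)) = 1 / (1 + 10^+2.38 + 10^+1.26)
   = 1 / (1 + 239.88 + 18.197) = 1/259.08 = 0.003860
[CO3²⁻] = α₂ × DIC = 0.003860 × 0.897 = 0.00346 mmol/kg = 3.46 μmol/kg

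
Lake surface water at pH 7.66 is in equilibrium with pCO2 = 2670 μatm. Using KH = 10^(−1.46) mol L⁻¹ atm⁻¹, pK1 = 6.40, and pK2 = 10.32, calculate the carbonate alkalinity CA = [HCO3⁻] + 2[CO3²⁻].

CA = 1.69 mmol/L

[CO2*] = KH · pCO2 = 10^(−1.46) × 2670×10^-6 = 9.258×10^-5 mol/L
α₀ = 1/(1 + K1/[H⁺] + K1K2/[H⁺]²) = 1/(1 + 10^+1.26 + 10^-1.40) = 0.05198
DIC = [CO2*]/α₀ = 9.258×10^-5 / 0.05198 = 1.781 mmol/L
CA = (α₁ + 2α₂)·DIC = (0.9459 + 2×0.002070) × 1.781 = 1.69 mmol/L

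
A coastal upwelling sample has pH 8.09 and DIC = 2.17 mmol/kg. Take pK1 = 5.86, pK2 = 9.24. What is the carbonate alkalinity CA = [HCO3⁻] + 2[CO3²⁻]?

CA = [HCO3⁻] + 2[CO3²⁻] = (α₁ + 2α₂)·DIC
At pH 8.09: [H⁺]/K1 = 10^-2.23 = 0.0058884, K2/[H⁺] = 10^-1.15 = 0.070795
α₁ = 1/(1 + 0.0058884 + 0.070795) = 1/1.0767 = 0.9288; α₂ = α₁·K2/[H⁺] = 0.06575
α₁ + 2α₂ = 1.0603
CA = 1.0603 × 2.17 = 2.30 mmol/kg

CA = 2.30 mmol/kg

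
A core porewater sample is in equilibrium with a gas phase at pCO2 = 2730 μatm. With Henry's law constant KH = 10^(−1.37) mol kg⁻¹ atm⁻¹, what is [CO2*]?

[CO2*] = 116 μmol/kg

KH = 10^(−1.37) = 4.266×10^-2 mol kg⁻¹ atm⁻¹
[CO2*] = KH · pCO2 = 4.266×10^-2 × 2730×10^-6 atm = 1.16×10^-4 mol/kg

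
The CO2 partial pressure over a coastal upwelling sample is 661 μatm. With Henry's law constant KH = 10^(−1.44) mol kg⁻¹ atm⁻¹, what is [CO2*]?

KH = 10^(−1.44) = 3.631×10^-2 mol kg⁻¹ atm⁻¹
[CO2*] = KH · pCO2 = 3.631×10^-2 × 661×10^-6 atm = 2.40×10^-5 mol/kg

[CO2*] = 24.0 μmol/kg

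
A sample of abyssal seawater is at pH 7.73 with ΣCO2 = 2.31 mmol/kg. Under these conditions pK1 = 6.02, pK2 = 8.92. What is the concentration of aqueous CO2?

α₀ = 1 / (1 + K1/[H⁺] + K1K2/[H⁺]²) = 1 / (1 + 10^+1.71 + 10^+0.52)
   = 1 / (1 + 51.286 + 3.3113) = 1/55.597 = 0.01799
[CO2*] = α₀ × DIC = 0.01799 × 2.31 = 0.0415 mmol/kg

[CO2*] = 0.0415 mmol/kg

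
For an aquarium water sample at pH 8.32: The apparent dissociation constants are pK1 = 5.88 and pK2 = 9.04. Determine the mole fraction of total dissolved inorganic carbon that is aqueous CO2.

α₀ = 1 / (1 + K1/[H⁺] + K1K2/[H⁺]²) = 1 / (1 + 10^+2.44 + 10^+1.72)
   = 1 / (1 + 275.42 + 52.481) = 1/328.90 = 0.003040

α₀ = 0.00304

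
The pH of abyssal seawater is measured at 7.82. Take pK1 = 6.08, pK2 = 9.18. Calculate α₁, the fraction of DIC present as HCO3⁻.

α₁ = 0.942

α₁ = 1 / (1 + [H⁺]/K1 + K2/[H⁺]) = 1 / (1 + 10^-1.74 + 10^-1.36)
   = 1 / (1 + 0.018197 + 0.043652) = 1/1.0618 = 0.9418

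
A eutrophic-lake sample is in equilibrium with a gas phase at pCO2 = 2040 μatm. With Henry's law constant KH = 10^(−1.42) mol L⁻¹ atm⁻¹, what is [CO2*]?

KH = 10^(−1.42) = 3.802×10^-2 mol L⁻¹ atm⁻¹
[CO2*] = KH · pCO2 = 3.802×10^-2 × 2040×10^-6 atm = 7.76×10^-5 mol/L

[CO2*] = 77.6 μmol/L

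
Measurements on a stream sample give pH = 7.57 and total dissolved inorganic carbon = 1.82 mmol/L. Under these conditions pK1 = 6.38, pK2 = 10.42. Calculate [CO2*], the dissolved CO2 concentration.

[CO2*] = 0.110 mmol/L

α₀ = 1 / (1 + K1/[H⁺] + K1K2/[H⁺]²) = 1 / (1 + 10^+1.19 + 10^-1.66)
   = 1 / (1 + 15.488 + 0.021878) = 1/16.510 = 0.06057
[CO2*] = α₀ × DIC = 0.06057 × 1.82 = 0.110 mmol/L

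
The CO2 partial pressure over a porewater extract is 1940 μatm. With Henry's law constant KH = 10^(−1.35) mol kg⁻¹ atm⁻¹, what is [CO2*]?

[CO2*] = 86.7 μmol/kg

KH = 10^(−1.35) = 4.467×10^-2 mol kg⁻¹ atm⁻¹
[CO2*] = KH · pCO2 = 4.467×10^-2 × 1940×10^-6 atm = 8.67×10^-5 mol/kg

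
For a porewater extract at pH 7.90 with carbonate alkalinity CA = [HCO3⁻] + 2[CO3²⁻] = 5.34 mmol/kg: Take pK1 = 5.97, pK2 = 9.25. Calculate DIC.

CA = [HCO3⁻] + 2[CO3²⁻] = (α₁ + 2α₂)·DIC
At pH 7.90: [H⁺]/K1 = 10^-1.93 = 0.011749, K2/[H⁺] = 10^-1.35 = 0.044668
α₁ = 1/(1 + 0.011749 + 0.044668) = 1/1.0564 = 0.9466; α₂ = α₁·K2/[H⁺] = 0.04228
α₁ + 2α₂ = 1.0312
DIC = CA / (α₁ + 2α₂) = 5.34 / 1.0312 = 5.18 mmol/kg

DIC = 5.18 mmol/kg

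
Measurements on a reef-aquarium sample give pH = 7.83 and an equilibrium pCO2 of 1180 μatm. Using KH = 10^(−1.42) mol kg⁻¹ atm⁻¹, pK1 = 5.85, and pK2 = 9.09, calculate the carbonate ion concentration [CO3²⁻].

[CO3²⁻] = 0.235 mmol/kg

[CO2*] = KH · pCO2 = 10^(−1.42) × 1180×10^-6 = 4.486×10^-5 mol/kg
α₀ = 1/(1 + K1/[H⁺] + K1K2/[H⁺]²) = 1/(1 + 10^+1.98 + 10^+0.72) = 0.009828
DIC = [CO2*]/α₀ = 4.486×10^-5 / 0.009828 = 4.565 mmol/kg
[CO3²⁻] = α₂·DIC; α₂ = 0.05158, so [CO3²⁻] = 0.05158 × 4.565 = 0.235 mmol/kg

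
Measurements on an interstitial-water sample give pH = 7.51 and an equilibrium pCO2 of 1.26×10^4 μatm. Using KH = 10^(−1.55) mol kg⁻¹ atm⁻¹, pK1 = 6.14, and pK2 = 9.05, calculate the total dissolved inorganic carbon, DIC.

DIC = 8.92 mmol/kg

[CO2*] = KH · pCO2 = 10^(−1.55) × 1.26×10^4×10^-6 = 3.551×10^-4 mol/kg
α₀ = 1/(1 + K1/[H⁺] + K1K2/[H⁺]²) = 1/(1 + 10^+1.37 + 10^-0.17) = 0.03981
DIC = [CO2*]/α₀ = 3.551×10^-4 / 0.03981 = 8.92 mmol/kg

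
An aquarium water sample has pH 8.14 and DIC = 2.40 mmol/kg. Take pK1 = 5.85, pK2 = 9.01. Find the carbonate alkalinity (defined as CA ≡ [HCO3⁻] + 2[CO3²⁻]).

CA = 2.67 mmol/kg

CA = [HCO3⁻] + 2[CO3²⁻] = (α₁ + 2α₂)·DIC
At pH 8.14: [H⁺]/K1 = 10^-2.29 = 0.0051286, K2/[H⁺] = 10^-0.87 = 0.13490
α₁ = 1/(1 + 0.0051286 + 0.13490) = 1/1.1400 = 0.8772; α₂ = α₁·K2/[H⁺] = 0.1183
α₁ + 2α₂ = 1.1138
CA = 1.1138 × 2.40 = 2.67 mmol/kg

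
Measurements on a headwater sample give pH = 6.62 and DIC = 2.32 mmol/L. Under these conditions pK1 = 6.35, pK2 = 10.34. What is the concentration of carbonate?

[CO3²⁻] = 0.288 μmol/L

α₂ = 1 / (1 + [H⁺]/K2 + [H⁺]²/(K1K2)) = 1 / (1 + 10^+3.72 + 10^+3.45)
   = 1 / (1 + 5248.1 + 2818.4) = 1/8067.5 = 0.0001240
[CO3²⁻] = α₂ × DIC = 0.0001240 × 2.32 = 0.000288 mmol/L = 0.288 μmol/L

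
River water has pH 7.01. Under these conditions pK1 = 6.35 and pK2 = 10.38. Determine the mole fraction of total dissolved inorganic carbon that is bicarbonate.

α₁ = 1 / (1 + [H⁺]/K1 + K2/[H⁺]) = 1 / (1 + 10^-0.66 + 10^-3.37)
   = 1 / (1 + 0.21878 + 0.00042658) = 1/1.2192 = 0.8202

α₁ = 0.820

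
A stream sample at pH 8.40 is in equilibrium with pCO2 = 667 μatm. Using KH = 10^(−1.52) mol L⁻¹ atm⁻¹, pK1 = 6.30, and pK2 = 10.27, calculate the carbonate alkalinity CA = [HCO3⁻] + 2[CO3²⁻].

CA = 2.60 mmol/L

[CO2*] = KH · pCO2 = 10^(−1.52) × 667×10^-6 = 2.014×10^-5 mol/L
α₀ = 1/(1 + K1/[H⁺] + K1K2/[H⁺]²) = 1/(1 + 10^+2.10 + 10^+0.23) = 0.007777
DIC = [CO2*]/α₀ = 2.014×10^-5 / 0.007777 = 2.590 mmol/L
CA = (α₁ + 2α₂)·DIC = (0.9790 + 2×0.01321) × 2.590 = 2.60 mmol/L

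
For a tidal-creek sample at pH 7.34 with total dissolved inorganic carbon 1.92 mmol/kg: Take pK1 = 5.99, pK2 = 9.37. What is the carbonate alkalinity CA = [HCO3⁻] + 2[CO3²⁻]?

CA = [HCO3⁻] + 2[CO3²⁻] = (α₁ + 2α₂)·DIC
At pH 7.34: [H⁺]/K1 = 10^-1.35 = 0.044668, K2/[H⁺] = 10^-2.03 = 0.0093325
α₁ = 1/(1 + 0.044668 + 0.0093325) = 1/1.0540 = 0.9488; α₂ = α₁·K2/[H⁺] = 0.008854
α₁ + 2α₂ = 0.9665
CA = 0.9665 × 1.92 = 1.86 mmol/kg

CA = 1.86 mmol/kg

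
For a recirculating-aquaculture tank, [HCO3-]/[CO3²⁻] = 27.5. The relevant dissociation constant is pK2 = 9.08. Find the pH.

From K2 = [H⁺][CO3²⁻]/[HCO3-]:  pH = pK2 − log₁₀([HCO3-]/[CO3²⁻])
log₁₀(27.5) = +1.439
pH = 9.08 − (+1.439) = 7.64

pH = 7.64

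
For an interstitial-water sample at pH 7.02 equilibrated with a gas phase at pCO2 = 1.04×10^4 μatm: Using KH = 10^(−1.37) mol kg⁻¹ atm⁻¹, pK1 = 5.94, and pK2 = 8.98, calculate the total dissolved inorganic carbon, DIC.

[CO2*] = KH · pCO2 = 10^(−1.37) × 1.04×10^4×10^-6 = 4.436×10^-4 mol/kg
α₀ = 1/(1 + K1/[H⁺] + K1K2/[H⁺]²) = 1/(1 + 10^+1.08 + 10^-0.88) = 0.07602
DIC = [CO2*]/α₀ = 4.436×10^-4 / 0.07602 = 5.84 mmol/kg

DIC = 5.84 mmol/kg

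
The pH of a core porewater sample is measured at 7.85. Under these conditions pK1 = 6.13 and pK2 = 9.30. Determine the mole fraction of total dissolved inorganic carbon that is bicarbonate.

α₁ = 0.948

α₁ = 1 / (1 + [H⁺]/K1 + K2/[H⁺]) = 1 / (1 + 10^-1.72 + 10^-1.45)
   = 1 / (1 + 0.019055 + 0.035481) = 1/1.0545 = 0.9483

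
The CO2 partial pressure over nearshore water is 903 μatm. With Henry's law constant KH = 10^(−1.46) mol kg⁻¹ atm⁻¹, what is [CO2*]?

[CO2*] = 31.3 μmol/kg

KH = 10^(−1.46) = 3.467×10^-2 mol kg⁻¹ atm⁻¹
[CO2*] = KH · pCO2 = 3.467×10^-2 × 903×10^-6 atm = 3.13×10^-5 mol/kg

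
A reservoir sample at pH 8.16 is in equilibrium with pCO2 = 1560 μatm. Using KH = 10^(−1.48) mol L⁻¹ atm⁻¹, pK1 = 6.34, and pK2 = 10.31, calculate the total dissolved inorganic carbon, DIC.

[CO2*] = KH · pCO2 = 10^(−1.48) × 1560×10^-6 = 5.166×10^-5 mol/L
α₀ = 1/(1 + K1/[H⁺] + K1K2/[H⁺]²) = 1/(1 + 10^+1.82 + 10^-0.33) = 0.01481
DIC = [CO2*]/α₀ = 5.166×10^-5 / 0.01481 = 3.49 mmol/L

DIC = 3.49 mmol/L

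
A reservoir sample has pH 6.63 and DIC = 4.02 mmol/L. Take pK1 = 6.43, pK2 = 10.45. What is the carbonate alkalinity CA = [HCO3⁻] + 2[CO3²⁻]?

CA = 2.47 mmol/L

CA = [HCO3⁻] + 2[CO3²⁻] = (α₁ + 2α₂)·DIC
At pH 6.63: [H⁺]/K1 = 10^-0.20 = 0.63096, K2/[H⁺] = 10^-3.82 = 0.00015136
α₁ = 1/(1 + 0.63096 + 0.00015136) = 1/1.6311 = 0.6131; α₂ = α₁·K2/[H⁺] = 9.279×10^-5
α₁ + 2α₂ = 0.6133
CA = 0.6133 × 4.02 = 2.47 mmol/L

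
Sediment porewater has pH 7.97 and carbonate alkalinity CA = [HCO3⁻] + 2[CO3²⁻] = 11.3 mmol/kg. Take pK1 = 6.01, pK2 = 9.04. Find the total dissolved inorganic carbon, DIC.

DIC = 10.6 mmol/kg

CA = [HCO3⁻] + 2[CO3²⁻] = (α₁ + 2α₂)·DIC
At pH 7.97: [H⁺]/K1 = 10^-1.96 = 0.010965, K2/[H⁺] = 10^-1.07 = 0.085114
α₁ = 1/(1 + 0.010965 + 0.085114) = 1/1.0961 = 0.9123; α₂ = α₁·K2/[H⁺] = 0.07765
α₁ + 2α₂ = 1.0676
DIC = CA / (α₁ + 2α₂) = 11.3 / 1.0676 = 10.6 mmol/kg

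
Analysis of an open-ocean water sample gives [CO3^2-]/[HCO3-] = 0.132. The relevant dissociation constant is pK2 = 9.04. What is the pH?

pH = 8.16

From K2 = [H⁺][CO3^2-]/[HCO3-]:  pH = pK2 + log₁₀([CO3^2-]/[HCO3-])
log₁₀(0.132) = -0.879
pH = 9.04 + (-0.879) = 8.16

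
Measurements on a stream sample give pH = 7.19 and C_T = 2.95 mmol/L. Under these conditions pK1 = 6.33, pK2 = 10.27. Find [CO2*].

[CO2*] = 0.358 mmol/L

α₀ = 1 / (1 + K1/[H⁺] + K1K2/[H⁺]²) = 1 / (1 + 10^+0.86 + 10^-2.22)
   = 1 / (1 + 7.2444 + 0.0060256) = 1/8.2504 = 0.1212
[CO2*] = α₀ × DIC = 0.1212 × 2.95 = 0.358 mmol/L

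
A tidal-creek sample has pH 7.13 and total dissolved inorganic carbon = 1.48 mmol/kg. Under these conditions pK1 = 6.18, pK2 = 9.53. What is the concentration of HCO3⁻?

[HCO3⁻] = 1.33 mmol/kg

α₁ = 1 / (1 + [H⁺]/K1 + K2/[H⁺]) = 1 / (1 + 10^-0.95 + 10^-2.40)
   = 1 / (1 + 0.11220 + 0.0039811) = 1/1.1162 = 0.8959
[HCO3⁻] = α₁ × DIC = 0.8959 × 1.48 = 1.33 mmol/kg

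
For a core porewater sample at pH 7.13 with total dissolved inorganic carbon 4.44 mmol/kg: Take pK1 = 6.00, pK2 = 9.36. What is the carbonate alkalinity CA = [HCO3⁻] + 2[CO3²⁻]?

CA = [HCO3⁻] + 2[CO3²⁻] = (α₁ + 2α₂)·DIC
At pH 7.13: [H⁺]/K1 = 10^-1.13 = 0.074131, K2/[H⁺] = 10^-2.23 = 0.0058884
α₁ = 1/(1 + 0.074131 + 0.0058884) = 1/1.0800 = 0.9259; α₂ = α₁·K2/[H⁺] = 0.005452
α₁ + 2α₂ = 0.9368
CA = 0.9368 × 4.44 = 4.16 mmol/kg

CA = 4.16 mmol/kg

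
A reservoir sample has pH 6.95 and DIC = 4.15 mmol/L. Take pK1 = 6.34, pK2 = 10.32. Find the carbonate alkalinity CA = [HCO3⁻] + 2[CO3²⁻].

CA = 3.33 mmol/L

CA = [HCO3⁻] + 2[CO3²⁻] = (α₁ + 2α₂)·DIC
At pH 6.95: [H⁺]/K1 = 10^-0.61 = 0.24547, K2/[H⁺] = 10^-3.37 = 0.00042658
α₁ = 1/(1 + 0.24547 + 0.00042658) = 1/1.2459 = 0.8026; α₂ = α₁·K2/[H⁺] = 0.0003424
α₁ + 2α₂ = 0.8033
CA = 0.8033 × 4.15 = 3.33 mmol/L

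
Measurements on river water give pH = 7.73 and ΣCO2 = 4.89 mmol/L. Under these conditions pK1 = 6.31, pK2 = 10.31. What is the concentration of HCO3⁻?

α₁ = 1 / (1 + [H⁺]/K1 + K2/[H⁺]) = 1 / (1 + 10^-1.42 + 10^-2.58)
   = 1 / (1 + 0.038019 + 0.0026303) = 1/1.0406 = 0.9609
[HCO3⁻] = α₁ × DIC = 0.9609 × 4.89 = 4.70 mmol/L

[HCO3⁻] = 4.70 mmol/L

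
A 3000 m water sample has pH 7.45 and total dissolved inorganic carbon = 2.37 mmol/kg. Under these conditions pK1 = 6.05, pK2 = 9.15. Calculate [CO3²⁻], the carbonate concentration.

α₂ = 1 / (1 + [H⁺]/K2 + [H⁺]²/(K1K2)) = 1 / (1 + 10^+1.70 + 10^+0.30)
   = 1 / (1 + 50.119 + 1.9953) = 1/53.114 = 0.01883
[CO3²⁻] = α₂ × DIC = 0.01883 × 2.37 = 0.0446 mmol/kg

[CO3²⁻] = 0.0446 mmol/kg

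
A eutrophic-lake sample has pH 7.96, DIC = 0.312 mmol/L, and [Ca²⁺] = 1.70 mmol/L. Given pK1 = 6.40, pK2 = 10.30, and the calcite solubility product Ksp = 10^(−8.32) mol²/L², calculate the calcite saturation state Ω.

α₂ = 1 / (1 + [H⁺]/K2 + [H⁺]²/(K1K2)) = 1 / (1 + 10^+2.34 + 10^+0.78)
   = 1 / (1 + 218.78 + 6.0256) = 1/225.80 = 0.004429
[CO3²⁻] = α₂ × DIC = 0.004429 × 0.312 = 0.001382 mmol/L = 1.382 μmol/L
Ksp = 10^(−8.32) = 4.786×10^-9
Ω = [Ca²⁺][CO3²⁻]/Ksp = (1.70×10^-3)(1.382×10^-6) / 4.786×10^-9 = 0.491

Ω = 0.491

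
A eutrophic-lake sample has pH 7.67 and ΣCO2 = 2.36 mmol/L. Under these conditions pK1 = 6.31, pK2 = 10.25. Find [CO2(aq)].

[CO2*] = 0.0985 mmol/L

α₀ = 1 / (1 + K1/[H⁺] + K1K2/[H⁺]²) = 1 / (1 + 10^+1.36 + 10^-1.22)
   = 1 / (1 + 22.909 + 0.060256) = 1/23.969 = 0.04172
[CO2*] = α₀ × DIC = 0.04172 × 2.36 = 0.0985 mmol/L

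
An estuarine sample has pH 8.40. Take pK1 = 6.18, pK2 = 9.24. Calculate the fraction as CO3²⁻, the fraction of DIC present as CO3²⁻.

α₂ = 1 / (1 + [H⁺]/K2 + [H⁺]²/(K1K2)) = 1 / (1 + 10^+0.84 + 10^-1.38)
   = 1 / (1 + 6.9183 + 0.041687) = 1/7.9600 = 0.1256

α₂ = 0.126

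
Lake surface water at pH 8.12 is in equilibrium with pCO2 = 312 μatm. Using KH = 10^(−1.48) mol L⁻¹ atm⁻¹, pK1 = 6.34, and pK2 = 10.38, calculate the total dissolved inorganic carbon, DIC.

[CO2*] = KH · pCO2 = 10^(−1.48) × 312×10^-6 = 1.033×10^-5 mol/L
α₀ = 1/(1 + K1/[H⁺] + K1K2/[H⁺]²) = 1/(1 + 10^+1.78 + 10^-0.48) = 0.01624
DIC = [CO2*]/α₀ = 1.033×10^-5 / 0.01624 = 0.636 mmol/L

DIC = 0.636 mmol/L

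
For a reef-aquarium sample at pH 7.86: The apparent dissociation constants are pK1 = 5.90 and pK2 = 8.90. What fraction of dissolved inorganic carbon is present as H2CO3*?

α₀ = 1 / (1 + K1/[H⁺] + K1K2/[H⁺]²) = 1 / (1 + 10^+1.96 + 10^+0.92)
   = 1 / (1 + 91.201 + 8.3176) = 1/100.52 = 0.009948

α₀ = 0.00995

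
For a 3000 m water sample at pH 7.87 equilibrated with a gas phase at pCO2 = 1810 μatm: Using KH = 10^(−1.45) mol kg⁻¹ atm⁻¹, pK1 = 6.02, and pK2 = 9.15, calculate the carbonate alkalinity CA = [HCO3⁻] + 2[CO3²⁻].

CA = 5.02 mmol/kg

[CO2*] = KH · pCO2 = 10^(−1.45) × 1810×10^-6 = 6.422×10^-5 mol/kg
α₀ = 1/(1 + K1/[H⁺] + K1K2/[H⁺]²) = 1/(1 + 10^+1.85 + 10^+0.57) = 0.01324
DIC = [CO2*]/α₀ = 6.422×10^-5 / 0.01324 = 4.849 mmol/kg
CA = (α₁ + 2α₂)·DIC = (0.9376 + 2×0.04920) × 4.849 = 5.02 mmol/kg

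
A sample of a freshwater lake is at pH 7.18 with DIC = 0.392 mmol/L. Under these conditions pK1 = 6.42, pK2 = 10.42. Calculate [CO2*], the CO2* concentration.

[CO2*] = 0.0580 mmol/L

α₀ = 1 / (1 + K1/[H⁺] + K1K2/[H⁺]²) = 1 / (1 + 10^+0.76 + 10^-2.48)
   = 1 / (1 + 5.7544 + 0.0033113) = 1/6.7577 = 0.1480
[CO2*] = α₀ × DIC = 0.1480 × 0.392 = 0.0580 mmol/L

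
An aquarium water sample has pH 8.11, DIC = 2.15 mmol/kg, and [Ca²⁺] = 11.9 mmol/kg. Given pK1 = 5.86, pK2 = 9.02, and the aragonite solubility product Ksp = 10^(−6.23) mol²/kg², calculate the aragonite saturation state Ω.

Ω = 4.74

α₂ = 1 / (1 + [H⁺]/K2 + [H⁺]²/(K1K2)) = 1 / (1 + 10^+0.91 + 10^-1.34)
   = 1 / (1 + 8.1283 + 0.045709) = 1/9.1740 = 0.1090
[CO3²⁻] = α₂ × DIC = 0.1090 × 2.15 = 0.2344 mmol/kg
Ksp = 10^(−6.23) = 5.888×10^-7
Ω = [Ca²⁺][CO3²⁻]/Ksp = (11.9×10^-3)(2.344×10^-4) / 5.888×10^-7 = 4.74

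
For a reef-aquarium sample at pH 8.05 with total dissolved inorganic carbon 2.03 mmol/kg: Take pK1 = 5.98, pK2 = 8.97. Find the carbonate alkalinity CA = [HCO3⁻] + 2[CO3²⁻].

CA = [HCO3⁻] + 2[CO3²⁻] = (α₁ + 2α₂)·DIC
At pH 8.05: [H⁺]/K1 = 10^-2.07 = 0.0085114, K2/[H⁺] = 10^-0.92 = 0.12023
α₁ = 1/(1 + 0.0085114 + 0.12023) = 1/1.1287 = 0.8859; α₂ = α₁·K2/[H⁺] = 0.1065
α₁ + 2α₂ = 1.0990
CA = 1.0990 × 2.03 = 2.23 mmol/kg

CA = 2.23 mmol/kg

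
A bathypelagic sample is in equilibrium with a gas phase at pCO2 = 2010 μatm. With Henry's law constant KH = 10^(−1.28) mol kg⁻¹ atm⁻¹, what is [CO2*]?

[CO2*] = 105 μmol/kg

KH = 10^(−1.28) = 5.248×10^-2 mol kg⁻¹ atm⁻¹
[CO2*] = KH · pCO2 = 5.248×10^-2 × 2010×10^-6 atm = 1.05×10^-4 mol/kg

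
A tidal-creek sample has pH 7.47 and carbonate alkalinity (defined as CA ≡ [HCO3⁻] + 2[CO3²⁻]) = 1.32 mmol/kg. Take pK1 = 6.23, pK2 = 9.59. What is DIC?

DIC = 1.38 mmol/kg

CA = [HCO3⁻] + 2[CO3²⁻] = (α₁ + 2α₂)·DIC
At pH 7.47: [H⁺]/K1 = 10^-1.24 = 0.057544, K2/[H⁺] = 10^-2.12 = 0.0075858
α₁ = 1/(1 + 0.057544 + 0.0075858) = 1/1.0651 = 0.9389; α₂ = α₁·K2/[H⁺] = 0.007122
α₁ + 2α₂ = 0.9531
DIC = CA / (α₁ + 2α₂) = 1.32 / 0.9531 = 1.38 mmol/kg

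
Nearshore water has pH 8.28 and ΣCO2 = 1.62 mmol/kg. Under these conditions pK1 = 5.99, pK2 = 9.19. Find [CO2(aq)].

[CO2*] = 7.36 μmol/kg

α₀ = 1 / (1 + K1/[H⁺] + K1K2/[H⁺]²) = 1 / (1 + 10^+2.29 + 10^+1.38)
   = 1 / (1 + 194.98 + 23.988) = 1/219.97 = 0.004546
[CO2*] = α₀ × DIC = 0.004546 × 1.62 = 0.00736 mmol/kg = 7.36 μmol/kg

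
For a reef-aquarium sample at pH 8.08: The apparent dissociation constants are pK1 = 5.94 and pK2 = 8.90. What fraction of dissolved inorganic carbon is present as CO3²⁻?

α₂ = 1 / (1 + [H⁺]/K2 + [H⁺]²/(K1K2)) = 1 / (1 + 10^+0.82 + 10^-1.32)
   = 1 / (1 + 6.6069 + 0.047863) = 1/7.6548 = 0.1306

α₂ = 0.131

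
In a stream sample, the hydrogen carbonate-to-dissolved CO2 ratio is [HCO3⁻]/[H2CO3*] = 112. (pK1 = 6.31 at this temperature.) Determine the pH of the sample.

pH = 8.36

From K1 = [H⁺][HCO3⁻]/[H2CO3*]:  pH = pK1 + log₁₀([HCO3⁻]/[H2CO3*])
log₁₀(112) = +2.049
pH = 6.31 + (+2.049) = 8.36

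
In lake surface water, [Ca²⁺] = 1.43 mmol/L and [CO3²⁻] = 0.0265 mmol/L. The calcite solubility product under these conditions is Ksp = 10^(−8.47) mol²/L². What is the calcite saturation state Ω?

Ksp = 10^(−8.47) = 3.388×10^-9
Ω = [Ca²⁺][CO3²⁻]/Ksp = (1.43×10^-3)(0.0265×10^-3) / 3.388×10^-9 = 11.2

Ω = 11.2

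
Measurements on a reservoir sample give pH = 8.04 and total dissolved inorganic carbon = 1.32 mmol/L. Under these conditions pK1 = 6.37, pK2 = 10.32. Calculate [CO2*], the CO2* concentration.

α₀ = 1 / (1 + K1/[H⁺] + K1K2/[H⁺]²) = 1 / (1 + 10^+1.67 + 10^-0.61)
   = 1 / (1 + 46.774 + 0.24547) = 1/48.019 = 0.02083
[CO2*] = α₀ × DIC = 0.02083 × 1.32 = 0.0275 mmol/L

[CO2*] = 0.0275 mmol/L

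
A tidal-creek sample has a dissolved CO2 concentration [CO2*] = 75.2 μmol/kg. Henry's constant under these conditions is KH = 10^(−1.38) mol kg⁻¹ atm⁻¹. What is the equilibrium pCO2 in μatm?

pCO2 = 1800 μatm

KH = 10^(−1.38) = 4.169×10^-2 mol kg⁻¹ atm⁻¹
pCO2 = [CO2*]/KH = 75.2×10^-6 / 4.169×10^-2 = 1.80×10^-3 atm = 1800 μatm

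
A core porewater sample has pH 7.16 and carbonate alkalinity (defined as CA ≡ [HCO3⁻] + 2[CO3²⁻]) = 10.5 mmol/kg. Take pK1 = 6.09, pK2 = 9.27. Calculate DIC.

CA = [HCO3⁻] + 2[CO3²⁻] = (α₁ + 2α₂)·DIC
At pH 7.16: [H⁺]/K1 = 10^-1.07 = 0.085114, K2/[H⁺] = 10^-2.11 = 0.0077625
α₁ = 1/(1 + 0.085114 + 0.0077625) = 1/1.0929 = 0.9150; α₂ = α₁·K2/[H⁺] = 0.007103
α₁ + 2α₂ = 0.9292
DIC = CA / (α₁ + 2α₂) = 10.5 / 0.9292 = 11.3 mmol/kg

DIC = 11.3 mmol/kg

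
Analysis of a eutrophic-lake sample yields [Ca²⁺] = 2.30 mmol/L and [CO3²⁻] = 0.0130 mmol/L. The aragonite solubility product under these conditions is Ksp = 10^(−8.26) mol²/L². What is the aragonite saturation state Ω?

Ω = 5.44

Ksp = 10^(−8.26) = 5.495×10^-9
Ω = [Ca²⁺][CO3²⁻]/Ksp = (2.30×10^-3)(0.0130×10^-3) / 5.495×10^-9 = 5.44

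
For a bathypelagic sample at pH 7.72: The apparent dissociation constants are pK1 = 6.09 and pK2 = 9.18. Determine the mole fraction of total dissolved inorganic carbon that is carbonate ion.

α₂ = 1 / (1 + [H⁺]/K2 + [H⁺]²/(K1K2)) = 1 / (1 + 10^+1.46 + 10^-0.17)
   = 1 / (1 + 28.840 + 0.67608) = 1/30.516 = 0.03277

α₂ = 0.0328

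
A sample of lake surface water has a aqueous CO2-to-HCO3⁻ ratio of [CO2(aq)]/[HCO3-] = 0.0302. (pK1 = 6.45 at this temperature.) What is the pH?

From K1 = [H⁺][HCO3-]/[CO2(aq)]:  pH = pK1 − log₁₀([CO2(aq)]/[HCO3-])
log₁₀(0.0302) = -1.520
pH = 6.45 − (-1.520) = 7.97

pH = 7.97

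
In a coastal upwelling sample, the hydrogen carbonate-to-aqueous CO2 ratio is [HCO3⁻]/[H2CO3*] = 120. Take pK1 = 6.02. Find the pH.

pH = 8.10

From K1 = [H⁺][HCO3⁻]/[H2CO3*]:  pH = pK1 + log₁₀([HCO3⁻]/[H2CO3*])
log₁₀(120) = +2.079
pH = 6.02 + (+2.079) = 8.10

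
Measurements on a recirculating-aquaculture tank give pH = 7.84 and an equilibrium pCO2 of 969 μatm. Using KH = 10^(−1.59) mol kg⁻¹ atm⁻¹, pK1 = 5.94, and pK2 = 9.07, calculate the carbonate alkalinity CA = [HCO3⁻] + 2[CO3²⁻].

[CO2*] = KH · pCO2 = 10^(−1.59) × 969×10^-6 = 2.491×10^-5 mol/kg
α₀ = 1/(1 + K1/[H⁺] + K1K2/[H⁺]²) = 1/(1 + 10^+1.90 + 10^+0.67) = 0.01175
DIC = [CO2*]/α₀ = 2.491×10^-5 / 0.01175 = 2.120 mmol/kg
CA = (α₁ + 2α₂)·DIC = (0.9333 + 2×0.05496) × 2.120 = 2.21 mmol/kg

CA = 2.21 mmol/kg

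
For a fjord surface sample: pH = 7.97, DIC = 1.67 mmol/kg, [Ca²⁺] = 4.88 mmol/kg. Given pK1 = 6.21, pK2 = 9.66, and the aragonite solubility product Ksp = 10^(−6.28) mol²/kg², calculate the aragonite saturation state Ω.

α₂ = 1 / (1 + [H⁺]/K2 + [H⁺]²/(K1K2)) = 1 / (1 + 10^+1.69 + 10^-0.07)
   = 1 / (1 + 48.978 + 0.85114) = 1/50.829 = 0.01967
[CO3²⁻] = α₂ × DIC = 0.01967 × 1.67 = 0.03286 mmol/kg
Ksp = 10^(−6.28) = 5.248×10^-7
Ω = [Ca²⁺][CO3²⁻]/Ksp = (4.88×10^-3)(3.286×10^-5) / 5.248×10^-7 = 0.306

Ω = 0.306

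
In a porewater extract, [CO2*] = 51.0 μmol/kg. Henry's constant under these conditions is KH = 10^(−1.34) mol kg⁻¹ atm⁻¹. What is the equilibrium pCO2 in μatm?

pCO2 = 1120 μatm

KH = 10^(−1.34) = 4.571×10^-2 mol kg⁻¹ atm⁻¹
pCO2 = [CO2*]/KH = 51.0×10^-6 / 4.571×10^-2 = 1.12×10^-3 atm = 1120 μatm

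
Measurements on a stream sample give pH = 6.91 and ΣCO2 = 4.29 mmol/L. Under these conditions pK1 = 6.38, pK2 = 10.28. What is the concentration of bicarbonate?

α₁ = 1 / (1 + [H⁺]/K1 + K2/[H⁺]) = 1 / (1 + 10^-0.53 + 10^-3.37)
   = 1 / (1 + 0.29512 + 0.00042658) = 1/1.2955 = 0.7719
[HCO3⁻] = α₁ × DIC = 0.7719 × 4.29 = 3.31 mmol/L

[HCO3⁻] = 3.31 mmol/L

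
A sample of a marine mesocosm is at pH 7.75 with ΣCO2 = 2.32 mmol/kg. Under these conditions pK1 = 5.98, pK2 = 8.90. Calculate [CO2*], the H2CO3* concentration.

[CO2*] = 0.0362 mmol/kg

α₀ = 1 / (1 + K1/[H⁺] + K1K2/[H⁺]²) = 1 / (1 + 10^+1.77 + 10^+0.62)
   = 1 / (1 + 58.884 + 4.1687) = 1/64.053 = 0.01561
[CO2*] = α₀ × DIC = 0.01561 × 2.32 = 0.0362 mmol/kg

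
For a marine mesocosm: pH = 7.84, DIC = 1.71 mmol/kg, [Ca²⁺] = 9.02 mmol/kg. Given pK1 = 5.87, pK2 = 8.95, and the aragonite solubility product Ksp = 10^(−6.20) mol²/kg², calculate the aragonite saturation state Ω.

α₂ = 1 / (1 + [H⁺]/K2 + [H⁺]²/(K1K2)) = 1 / (1 + 10^+1.11 + 10^-0.86)
   = 1 / (1 + 12.882 + 0.13804) = 1/14.021 = 0.07132
[CO3²⁻] = α₂ × DIC = 0.07132 × 1.71 = 0.1220 mmol/kg
Ksp = 10^(−6.20) = 6.310×10^-7
Ω = [Ca²⁺][CO3²⁻]/Ksp = (9.02×10^-3)(1.220×10^-4) / 6.310×10^-7 = 1.74

Ω = 1.74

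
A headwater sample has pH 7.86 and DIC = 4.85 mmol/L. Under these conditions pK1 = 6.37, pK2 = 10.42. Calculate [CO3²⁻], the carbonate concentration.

α₂ = 1 / (1 + [H⁺]/K2 + [H⁺]²/(K1K2)) = 1 / (1 + 10^+2.56 + 10^+1.07)
   = 1 / (1 + 363.08 + 11.749) = 1/375.83 = 0.002661
[CO3²⁻] = α₂ × DIC = 0.002661 × 4.85 = 0.0129 mmol/L = 12.9 μmol/L

[CO3²⁻] = 12.9 μmol/L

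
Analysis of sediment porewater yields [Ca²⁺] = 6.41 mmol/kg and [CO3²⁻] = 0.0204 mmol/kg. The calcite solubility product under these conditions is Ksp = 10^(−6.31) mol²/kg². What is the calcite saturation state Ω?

Ksp = 10^(−6.31) = 4.898×10^-7
Ω = [Ca²⁺][CO3²⁻]/Ksp = (6.41×10^-3)(0.0204×10^-3) / 4.898×10^-7 = 0.267

Ω = 0.267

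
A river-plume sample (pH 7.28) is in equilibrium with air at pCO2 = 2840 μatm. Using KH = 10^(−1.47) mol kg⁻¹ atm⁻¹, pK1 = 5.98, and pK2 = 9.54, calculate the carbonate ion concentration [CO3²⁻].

[CO2*] = KH · pCO2 = 10^(−1.47) × 2840×10^-6 = 9.623×10^-5 mol/kg
α₀ = 1/(1 + K1/[H⁺] + K1K2/[H⁺]²) = 1/(1 + 10^+1.30 + 10^-0.96) = 0.04748
DIC = [CO2*]/α₀ = 9.623×10^-5 / 0.04748 = 2.027 mmol/kg
[CO3²⁻] = α₂·DIC; α₂ = 0.005206, so [CO3²⁻] = 0.005206 × 2.027 = 0.0106 mmol/kg = 10.6 μmol/kg

[CO3²⁻] = 10.6 μmol/kg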